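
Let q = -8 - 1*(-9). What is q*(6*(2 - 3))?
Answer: -6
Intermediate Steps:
q = 1 (q = -8 + 9 = 1)
q*(6*(2 - 3)) = 1*(6*(2 - 3)) = 1*(6*(-1)) = 1*(-6) = -6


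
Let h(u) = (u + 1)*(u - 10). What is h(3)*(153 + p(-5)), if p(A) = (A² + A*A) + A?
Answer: -5544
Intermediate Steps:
h(u) = (1 + u)*(-10 + u)
p(A) = A + 2*A² (p(A) = (A² + A²) + A = 2*A² + A = A + 2*A²)
h(3)*(153 + p(-5)) = (-10 + 3² - 9*3)*(153 - 5*(1 + 2*(-5))) = (-10 + 9 - 27)*(153 - 5*(1 - 10)) = -28*(153 - 5*(-9)) = -28*(153 + 45) = -28*198 = -5544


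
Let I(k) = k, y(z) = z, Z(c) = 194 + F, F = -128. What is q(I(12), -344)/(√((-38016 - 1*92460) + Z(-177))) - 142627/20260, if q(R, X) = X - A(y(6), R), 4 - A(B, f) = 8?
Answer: -142627/20260 + 34*I*√1610/1449 ≈ -7.0398 + 0.94151*I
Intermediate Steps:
Z(c) = 66 (Z(c) = 194 - 128 = 66)
A(B, f) = -4 (A(B, f) = 4 - 1*8 = 4 - 8 = -4)
q(R, X) = 4 + X (q(R, X) = X - 1*(-4) = X + 4 = 4 + X)
q(I(12), -344)/(√((-38016 - 1*92460) + Z(-177))) - 142627/20260 = (4 - 344)/(√((-38016 - 1*92460) + 66)) - 142627/20260 = -340/√((-38016 - 92460) + 66) - 142627*1/20260 = -340/√(-130476 + 66) - 142627/20260 = -340*(-I*√1610/14490) - 142627/20260 = -(-34)*I*√1610/1449 - 142627/20260 = 34*I*√1610/1449 - 142627/20260 = -142627/20260 + 34*I*√1610/1449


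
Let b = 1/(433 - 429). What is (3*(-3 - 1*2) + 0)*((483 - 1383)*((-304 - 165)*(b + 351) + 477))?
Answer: -2217499875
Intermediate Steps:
b = 1/4 ≈ 0.25000
(3*(-3 - 1*2) + 0)*((483 - 1383)*((-304 - 165)*(b + 351) + 477)) = (3*(-3 - 1*2) + 0)*((483 - 1383)*((-304 - 165)*(1/4 + 351) + 477)) = (3*(-3 - 2) + 0)*(-900*(-469*1405/4 + 477)) = (3*(-5) + 0)*(-900*(-658945/4 + 477)) = (-15 + 0)*(-900*(-657037/4)) = -15*147833325 = -2217499875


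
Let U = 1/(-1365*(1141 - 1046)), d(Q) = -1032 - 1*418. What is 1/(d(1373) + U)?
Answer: -129675/188028751 ≈ -0.00068966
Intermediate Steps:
d(Q) = -1450 (d(Q) = -1032 - 418 = -1450)
U = -1/129675 (U = 1/(-1365*95) = 1/(-129675) = -1/129675 ≈ -7.7116e-6)
1/(d(1373) + U) = 1/(-1450 - 1/129675) = 1/(-188028751/129675) = -129675/188028751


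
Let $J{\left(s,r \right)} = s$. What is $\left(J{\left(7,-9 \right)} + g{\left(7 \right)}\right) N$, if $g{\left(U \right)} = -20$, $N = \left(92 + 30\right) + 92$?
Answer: $-2782$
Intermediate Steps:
$N = 214$ ($N = 122 + 92 = 214$)
$\left(J{\left(7,-9 \right)} + g{\left(7 \right)}\right) N = \left(7 - 20\right) 214 = \left(-13\right) 214 = -2782$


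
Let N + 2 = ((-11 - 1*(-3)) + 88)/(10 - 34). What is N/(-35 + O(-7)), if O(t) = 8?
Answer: 16/81 ≈ 0.19753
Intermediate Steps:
N = -16/3 (N = -2 + ((-11 - 1*(-3)) + 88)/(10 - 34) = -2 + ((-11 + 3) + 88)/(-24) = -2 + (-8 + 88)*(-1/24) = -2 + 80*(-1/24) = -2 - 10/3 = -16/3 ≈ -5.3333)
N/(-35 + O(-7)) = -16/(3*(-35 + 8)) = -16/3/(-27) = -16/3*(-1/27) = 16/81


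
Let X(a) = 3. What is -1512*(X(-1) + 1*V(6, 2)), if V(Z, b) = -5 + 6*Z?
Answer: -51408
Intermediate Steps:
-1512*(X(-1) + 1*V(6, 2)) = -1512*(3 + 1*(-5 + 6*6)) = -1512*(3 + 1*(-5 + 36)) = -1512*(3 + 1*31) = -1512*(3 + 31) = -1512*34 = -51408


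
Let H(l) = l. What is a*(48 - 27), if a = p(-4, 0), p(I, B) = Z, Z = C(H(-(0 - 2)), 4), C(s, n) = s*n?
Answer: 168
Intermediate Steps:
C(s, n) = n*s
Z = 8 (Z = 4*(-(0 - 2)) = 4*(-1*(-2)) = 4*2 = 8)
p(I, B) = 8
a = 8
a*(48 - 27) = 8*(48 - 27) = 8*21 = 168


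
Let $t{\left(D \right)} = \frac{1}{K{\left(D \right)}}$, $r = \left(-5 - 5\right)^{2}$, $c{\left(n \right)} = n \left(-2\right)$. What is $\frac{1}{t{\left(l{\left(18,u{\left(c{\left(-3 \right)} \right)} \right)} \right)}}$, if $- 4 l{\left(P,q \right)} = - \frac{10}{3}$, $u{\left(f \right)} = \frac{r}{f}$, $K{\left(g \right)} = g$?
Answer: $\frac{5}{6} \approx 0.83333$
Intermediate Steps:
$c{\left(n \right)} = - 2 n$
$r = 100$ ($r = \left(-10\right)^{2} = 100$)
$u{\left(f \right)} = \frac{100}{f}$
$l{\left(P,q \right)} = \frac{5}{6}$ ($l{\left(P,q \right)} = - \frac{\left(-10\right) \frac{1}{3}}{4} = \left(- \frac{1}{4}\right) \left(- \frac{10}{3}\right) = \frac{5}{6}$)
$t{\left(D \right)} = \frac{1}{D}$
$\frac{1}{t{\left(l{\left(18,u{\left(c{\left(-3 \right)} \right)} \right)} \right)}} = \frac{1}{\frac{1}{\frac{5}{6}}} = \frac{1}{\frac{6}{5}} = \frac{5}{6}$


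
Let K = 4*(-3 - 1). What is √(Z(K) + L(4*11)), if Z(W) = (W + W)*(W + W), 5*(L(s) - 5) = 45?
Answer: √1038 ≈ 32.218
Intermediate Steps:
L(s) = 14 (L(s) = 5 + (⅕)*45 = 5 + 9 = 14)
K = -16 (K = 4*(-4) = -16)
Z(W) = 4*W² (Z(W) = (2*W)*(2*W) = 4*W²)
√(Z(K) + L(4*11)) = √(4*(-16)² + 14) = √(4*256 + 14) = √(1024 + 14) = √1038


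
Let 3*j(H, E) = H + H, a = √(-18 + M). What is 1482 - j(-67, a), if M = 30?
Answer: 4580/3 ≈ 1526.7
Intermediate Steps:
a = 2*√3 (a = √(-18 + 30) = √12 = 2*√3 ≈ 3.4641)
j(H, E) = 2*H/3 (j(H, E) = (H + H)/3 = (2*H)/3 = 2*H/3)
1482 - j(-67, a) = 1482 - 2*(-67)/3 = 1482 - 1*(-134/3) = 1482 + 134/3 = 4580/3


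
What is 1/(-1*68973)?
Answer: -1/68973 ≈ -1.4498e-5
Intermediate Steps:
1/(-1*68973) = 1/(-68973) = -1/68973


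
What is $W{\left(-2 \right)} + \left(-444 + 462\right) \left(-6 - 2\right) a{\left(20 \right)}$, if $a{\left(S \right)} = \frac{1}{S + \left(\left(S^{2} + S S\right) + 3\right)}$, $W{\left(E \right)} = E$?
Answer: $- \frac{1790}{823} \approx -2.175$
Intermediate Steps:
$a{\left(S \right)} = \frac{1}{3 + S + 2 S^{2}}$ ($a{\left(S \right)} = \frac{1}{S + \left(\left(S^{2} + S^{2}\right) + 3\right)} = \frac{1}{S + \left(2 S^{2} + 3\right)} = \frac{1}{S + \left(3 + 2 S^{2}\right)} = \frac{1}{3 + S + 2 S^{2}}$)
$W{\left(-2 \right)} + \left(-444 + 462\right) \left(-6 - 2\right) a{\left(20 \right)} = -2 + \frac{\left(-444 + 462\right) \left(-6 - 2\right)}{3 + 20 + 2 \cdot 20^{2}} = -2 + \frac{18 \left(-8\right)}{3 + 20 + 2 \cdot 400} = -2 - \frac{144}{3 + 20 + 800} = -2 - \frac{144}{823} = - \frac{1790}{823}$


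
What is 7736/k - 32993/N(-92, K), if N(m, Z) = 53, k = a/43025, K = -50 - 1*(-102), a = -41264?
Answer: -2375252169/273374 ≈ -8688.7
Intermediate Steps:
K = 52 (K = -50 + 102 = 52)
k = -41264/43025 ≈ -0.95907
7736/k - 32993/N(-92, K) = 7736/(-41264/43025) - 32993/53 = 7736*(-43025/41264) - 32993*1/53 = -41605175/5158 - 32993/53 = -2375252169/273374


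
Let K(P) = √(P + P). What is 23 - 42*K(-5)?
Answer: 23 - 42*I*√10 ≈ 23.0 - 132.82*I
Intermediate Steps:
K(P) = √2*√P (K(P) = √(2*P) = √2*√P)
23 - 42*K(-5) = 23 - 42*√2*√(-5) = 23 - 42*√2*I*√5 = 23 - 42*I*√10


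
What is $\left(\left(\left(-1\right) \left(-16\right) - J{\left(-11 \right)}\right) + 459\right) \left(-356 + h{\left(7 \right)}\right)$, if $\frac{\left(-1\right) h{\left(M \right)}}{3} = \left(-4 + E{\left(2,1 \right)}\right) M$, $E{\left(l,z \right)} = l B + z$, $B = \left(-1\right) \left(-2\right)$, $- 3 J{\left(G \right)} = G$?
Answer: $- \frac{533078}{3} \approx -1.7769 \cdot 10^{5}$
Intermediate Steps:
$J{\left(G \right)} = - \frac{G}{3}$
$B = 2$
$E{\left(l,z \right)} = z + 2 l$ ($E{\left(l,z \right)} = l 2 + z = 2 l + z = z + 2 l$)
$h{\left(M \right)} = - 3 M$ ($h{\left(M \right)} = - 3 \left(-4 + \left(1 + 2 \cdot 2\right)\right) M = - 3 \left(-4 + \left(1 + 4\right)\right) M = - 3 \left(-4 + 5\right) M = - 3 \cdot 1 M = - 3 M$)
$\left(\left(\left(-1\right) \left(-16\right) - J{\left(-11 \right)}\right) + 459\right) \left(-356 + h{\left(7 \right)}\right) = \left(\left(\left(-1\right) \left(-16\right) - \left(- \frac{1}{3}\right) \left(-11\right)\right) + 459\right) \left(-356 - 21\right) = \left(\left(16 - \frac{11}{3}\right) + 459\right) \left(-356 - 21\right) = \left(\left(16 - \frac{11}{3}\right) + 459\right) \left(-377\right) = \left(\frac{37}{3} + 459\right) \left(-377\right) = \frac{1414}{3} \left(-377\right) = - \frac{533078}{3}$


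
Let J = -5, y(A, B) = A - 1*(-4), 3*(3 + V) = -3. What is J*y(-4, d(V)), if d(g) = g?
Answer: 0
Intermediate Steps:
V = -4 (V = -3 + (1/3)*(-3) = -3 - 1 = -4)
y(A, B) = 4 + A (y(A, B) = A + 4 = 4 + A)
J*y(-4, d(V)) = -5*(4 - 4) = -5*0 = 0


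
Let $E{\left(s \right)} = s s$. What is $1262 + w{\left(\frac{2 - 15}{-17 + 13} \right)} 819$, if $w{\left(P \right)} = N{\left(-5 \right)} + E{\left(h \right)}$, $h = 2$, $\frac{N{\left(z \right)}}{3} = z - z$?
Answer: $4538$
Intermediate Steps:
$N{\left(z \right)} = 0$ ($N{\left(z \right)} = 3 \left(z - z\right) = 3 \cdot 0 = 0$)
$E{\left(s \right)} = s^{2}$
$w{\left(P \right)} = 4$ ($w{\left(P \right)} = 0 + 2^{2} = 0 + 4 = 4$)
$1262 + w{\left(\frac{2 - 15}{-17 + 13} \right)} 819 = 1262 + 4 \cdot 819 = 1262 + 3276 = 4538$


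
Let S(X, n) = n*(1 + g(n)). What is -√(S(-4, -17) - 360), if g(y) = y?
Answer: -2*I*√22 ≈ -9.3808*I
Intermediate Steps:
S(X, n) = n*(1 + n)
-√(S(-4, -17) - 360) = -√(-17*(1 - 17) - 360) = -√(-17*(-16) - 360) = -√(272 - 360) = -√(-88) = -2*I*√22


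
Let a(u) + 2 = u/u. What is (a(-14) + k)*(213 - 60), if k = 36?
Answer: 5355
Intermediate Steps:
a(u) = -1 (a(u) = -2 + u/u = -2 + 1 = -1)
(a(-14) + k)*(213 - 60) = (-1 + 36)*(213 - 60) = 35*153 = 5355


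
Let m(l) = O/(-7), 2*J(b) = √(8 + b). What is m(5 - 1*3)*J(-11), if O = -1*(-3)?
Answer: -3*I*√3/14 ≈ -0.37115*I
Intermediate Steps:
J(b) = √(8 + b)/2
O = 3
m(l) = -3/7 (m(l) = 3/(-7) = 3*(-⅐) = -3/7)
m(5 - 1*3)*J(-11) = -3*√(8 - 11)/14 = -3*√(-3)/14 = -3*I*√3/14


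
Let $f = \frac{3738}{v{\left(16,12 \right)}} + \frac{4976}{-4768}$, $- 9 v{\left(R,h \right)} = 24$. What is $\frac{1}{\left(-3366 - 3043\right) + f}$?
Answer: $- \frac{596}{4655829} \approx -0.00012801$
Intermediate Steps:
$v{\left(R,h \right)} = - \frac{8}{3}$ ($v{\left(R,h \right)} = \left(- \frac{1}{9}\right) 24 = - \frac{8}{3}$)
$f = - \frac{836065}{596}$ ($f = \frac{3738}{- \frac{8}{3}} + \frac{4976}{-4768} = 3738 \left(- \frac{3}{8}\right) + 4976 \left(- \frac{1}{4768}\right) = - \frac{5607}{4} - \frac{311}{298} = - \frac{836065}{596} \approx -1402.8$)
$\frac{1}{\left(-3366 - 3043\right) + f} = \frac{1}{\left(-3366 - 3043\right) - \frac{836065}{596}} = \frac{1}{-6409 - \frac{836065}{596}} = \frac{1}{- \frac{4655829}{596}} = - \frac{596}{4655829}$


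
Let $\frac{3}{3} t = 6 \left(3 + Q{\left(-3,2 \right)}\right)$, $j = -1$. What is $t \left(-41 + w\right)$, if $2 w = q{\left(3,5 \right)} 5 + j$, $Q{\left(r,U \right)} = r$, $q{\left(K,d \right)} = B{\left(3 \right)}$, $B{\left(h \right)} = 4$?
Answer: $0$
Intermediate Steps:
$q{\left(K,d \right)} = 4$
$t = 0$ ($t = 6 \left(3 - 3\right) = 6 \cdot 0 = 0$)
$w = \frac{19}{2}$ ($w = \frac{4 \cdot 5 - 1}{2} = \frac{20 - 1}{2} = \frac{1}{2} \cdot 19 = \frac{19}{2} \approx 9.5$)
$t \left(-41 + w\right) = 0 \left(-41 + \frac{19}{2}\right) = 0 \left(- \frac{63}{2}\right) = 0$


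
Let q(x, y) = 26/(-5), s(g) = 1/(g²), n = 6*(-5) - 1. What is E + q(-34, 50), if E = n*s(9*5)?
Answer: -10561/2025 ≈ -5.2153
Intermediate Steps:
n = -31 (n = -30 - 1 = -31)
s(g) = g⁻²
q(x, y) = -26/5 (q(x, y) = 26*(-⅕) = -26/5)
E = -31/2025 (E = -31/(9*5)² = -31/45² = -31*1/2025 = -31/2025 ≈ -0.015309)
E + q(-34, 50) = -31/2025 - 26/5 = -10561/2025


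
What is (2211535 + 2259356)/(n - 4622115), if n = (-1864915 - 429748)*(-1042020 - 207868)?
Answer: 4470891/2868067125629 ≈ 1.5589e-6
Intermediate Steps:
n = 2868071747744 (n = -2294663*(-1249888) = 2868071747744)
(2211535 + 2259356)/(n - 4622115) = (2211535 + 2259356)/(2868071747744 - 4622115) = 4470891/2868067125629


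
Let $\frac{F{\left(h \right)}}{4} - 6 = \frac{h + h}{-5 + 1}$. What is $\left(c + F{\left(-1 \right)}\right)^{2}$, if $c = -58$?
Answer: $1024$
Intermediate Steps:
$F{\left(h \right)} = 24 - 2 h$ ($F{\left(h \right)} = 24 + 4 \frac{h + h}{-5 + 1} = 24 + 4 \frac{2 h}{-4} = 24 + 4 \cdot 2 h \left(- \frac{1}{4}\right) = 24 + 4 \left(- \frac{h}{2}\right) = 24 - 2 h$)
$\left(c + F{\left(-1 \right)}\right)^{2} = \left(-58 + \left(24 - -2\right)\right)^{2} = \left(-58 + \left(24 + 2\right)\right)^{2} = \left(-58 + 26\right)^{2} = \left(-32\right)^{2} = 1024$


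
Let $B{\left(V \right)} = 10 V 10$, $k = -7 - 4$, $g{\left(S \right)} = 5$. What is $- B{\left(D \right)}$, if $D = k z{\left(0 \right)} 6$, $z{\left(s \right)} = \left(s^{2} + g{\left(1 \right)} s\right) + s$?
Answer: $0$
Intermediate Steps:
$k = -11$ ($k = -7 - 4 = -11$)
$z{\left(s \right)} = s^{2} + 6 s$ ($z{\left(s \right)} = \left(s^{2} + 5 s\right) + s = s^{2} + 6 s$)
$D = 0$ ($D = - 11 \cdot 0 \left(6 + 0\right) 6 = - 11 \cdot 0 \cdot 6 \cdot 6 = \left(-11\right) 0 \cdot 6 = 0 \cdot 6 = 0$)
$B{\left(V \right)} = 100 V$
$- B{\left(D \right)} = - 100 \cdot 0 = \left(-1\right) 0 = 0$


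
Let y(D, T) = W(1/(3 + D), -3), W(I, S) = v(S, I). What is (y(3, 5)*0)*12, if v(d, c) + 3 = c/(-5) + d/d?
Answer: 0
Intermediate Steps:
v(d, c) = -2 - c/5 (v(d, c) = -3 + (c/(-5) + d/d) = -3 + (c*(-⅕) + 1) = -3 + (-c/5 + 1) = -3 + (1 - c/5) = -2 - c/5)
W(I, S) = -2 - I/5
y(D, T) = -2 - 1/(5*(3 + D))
(y(3, 5)*0)*12 = (((-31 - 10*3)/(5*(3 + 3)))*0)*12 = (((⅕)*(-31 - 30)/6)*0)*12 = (((⅕)*(⅙)*(-61))*0)*12 = -61/30*0*12 = 0*12 = 0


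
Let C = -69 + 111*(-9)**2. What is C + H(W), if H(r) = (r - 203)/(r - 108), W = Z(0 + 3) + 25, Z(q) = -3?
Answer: 767473/86 ≈ 8924.1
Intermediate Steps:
W = 22 (W = -3 + 25 = 22)
H(r) = (-203 + r)/(-108 + r)
C = 8922 (C = -69 + 111*81 = -69 + 8991 = 8922)
C + H(W) = 8922 + (-203 + 22)/(-108 + 22) = 8922 - 181/(-86) = 8922 - 1/86*(-181) = 8922 + 181/86 = 767473/86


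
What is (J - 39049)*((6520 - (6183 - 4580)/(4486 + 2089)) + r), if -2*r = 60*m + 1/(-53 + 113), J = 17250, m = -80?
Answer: -30682881907187/157800 ≈ -1.9444e+8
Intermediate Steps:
r = 287999/120 (r = -(60*(-80) + 1/(-53 + 113))/2 = -(-4800 + 1/60)/2 = -1/2*(-287999/60) = 287999/120 ≈ 2400.0)
(J - 39049)*((6520 - (6183 - 4580)/(4486 + 2089)) + r) = (17250 - 39049)*((6520 - (6183 - 4580)/(4486 + 2089)) + 287999/120) = -21799*((6520 - 1603/6575) + 287999/120) = -21799*(42867397/6575 + 287999/120) = -21799*1407536213/157800 = -30682881907187/157800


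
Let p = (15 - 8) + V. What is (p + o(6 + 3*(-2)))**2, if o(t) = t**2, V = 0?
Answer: 49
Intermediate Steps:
p = 7 (p = (15 - 8) + 0 = 7 + 0 = 7)
(p + o(6 + 3*(-2)))**2 = (7 + (6 + 3*(-2))**2)**2 = (7 + (6 - 6)**2)**2 = (7 + 0**2)**2 = (7 + 0)**2 = 7**2 = 49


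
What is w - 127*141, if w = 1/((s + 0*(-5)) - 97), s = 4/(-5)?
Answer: -8756528/489 ≈ -17907.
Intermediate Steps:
s = -⅘ (s = 4*(-⅕) = -⅘ ≈ -0.80000)
w = -5/489 (w = 1/((-⅘ + 0*(-5)) - 97) = 1/((-⅘ + 0) - 97) = 1/(-⅘ - 97) = 1/(-489/5) = -5/489 ≈ -0.010225)
w - 127*141 = -5/489 - 127*141 = -5/489 - 17907 = -8756528/489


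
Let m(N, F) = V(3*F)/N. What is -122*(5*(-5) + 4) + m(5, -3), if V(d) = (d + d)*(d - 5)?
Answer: 13062/5 ≈ 2612.4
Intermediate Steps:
V(d) = 2*d*(-5 + d) (V(d) = (2*d)*(-5 + d) = 2*d*(-5 + d))
m(N, F) = 6*F*(-5 + 3*F)/N (m(N, F) = (2*(3*F)*(-5 + 3*F))/N = (6*F*(-5 + 3*F))/N = 6*F*(-5 + 3*F)/N)
-122*(5*(-5) + 4) + m(5, -3) = -122*(5*(-5) + 4) + 6*(-3)*(-5 + 3*(-3))/5 = -122*(-25 + 4) + 6*(-3)*(⅕)*(-5 - 9) = -122*(-21) + 6*(-3)*(⅕)*(-14) = 2562 + 252/5 = 13062/5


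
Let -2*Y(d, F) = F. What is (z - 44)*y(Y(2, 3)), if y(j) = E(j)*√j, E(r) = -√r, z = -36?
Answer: -120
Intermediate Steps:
Y(d, F) = -F/2
y(j) = -j (y(j) = (-√j)*√j = -j)
(z - 44)*y(Y(2, 3)) = (-36 - 44)*(-(-1)*3/2) = -(-80)*(-3)/2 = -80*3/2 = -120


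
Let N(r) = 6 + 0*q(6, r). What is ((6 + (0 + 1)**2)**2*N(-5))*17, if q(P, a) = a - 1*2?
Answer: 4998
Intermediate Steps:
q(P, a) = -2 + a (q(P, a) = a - 2 = -2 + a)
N(r) = 6 (N(r) = 6 + 0*(-2 + r) = 6 + 0 = 6)
((6 + (0 + 1)**2)**2*N(-5))*17 = ((6 + (0 + 1)**2)**2*6)*17 = ((6 + 1**2)**2*6)*17 = ((6 + 1)**2*6)*17 = (7**2*6)*17 = (49*6)*17 = 294*17 = 4998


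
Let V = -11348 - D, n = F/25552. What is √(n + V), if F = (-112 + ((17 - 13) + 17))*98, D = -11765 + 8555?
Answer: I*√332097897118/6388 ≈ 90.213*I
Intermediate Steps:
D = -3210
F = -8918 (F = (-112 + (4 + 17))*98 = (-112 + 21)*98 = -91*98 = -8918)
n = -4459/12776 (n = -8918/25552 = -8918*1/25552 = -4459/12776 ≈ -0.34901)
V = -8138 (V = -11348 - 1*(-3210) = -11348 + 3210 = -8138)
√(n + V) = √(-4459/12776 - 8138) = √(-103975547/12776) = I*√332097897118/6388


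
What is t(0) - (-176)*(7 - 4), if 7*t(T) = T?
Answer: 528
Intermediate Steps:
t(T) = T/7
t(0) - (-176)*(7 - 4) = (1/7)*0 - (-176)*(7 - 4) = 0 - (-176)*3 = 0 - 88*(-6) = 0 + 528 = 528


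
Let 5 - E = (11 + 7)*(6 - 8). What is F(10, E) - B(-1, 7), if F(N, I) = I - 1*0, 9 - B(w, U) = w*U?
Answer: 25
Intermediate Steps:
B(w, U) = 9 - U*w (B(w, U) = 9 - w*U = 9 - U*w)
E = 41 (E = 5 - (11 + 7)*(6 - 8) = 5 - 18*(-2) = 5 - 1*(-36) = 5 + 36 = 41)
F(N, I) = I (F(N, I) = I + 0 = I)
F(10, E) - B(-1, 7) = 41 - (9 - 1*7*(-1)) = 41 - (9 + 7) = 41 - 1*16 = 41 - 16 = 25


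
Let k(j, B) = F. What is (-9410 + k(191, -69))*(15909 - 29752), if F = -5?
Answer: 130331845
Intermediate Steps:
k(j, B) = -5
(-9410 + k(191, -69))*(15909 - 29752) = (-9410 - 5)*(15909 - 29752) = -9415*(-13843) = 130331845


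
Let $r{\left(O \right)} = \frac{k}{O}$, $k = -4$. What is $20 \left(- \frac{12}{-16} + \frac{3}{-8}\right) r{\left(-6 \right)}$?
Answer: $5$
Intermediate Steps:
$r{\left(O \right)} = - \frac{4}{O}$
$20 \left(- \frac{12}{-16} + \frac{3}{-8}\right) r{\left(-6 \right)} = 20 \left(- \frac{12}{-16} + \frac{3}{-8}\right) \left(- \frac{4}{-6}\right) = 20 \left(\left(-12\right) \left(- \frac{1}{16}\right) + 3 \left(- \frac{1}{8}\right)\right) \left(\left(-4\right) \left(- \frac{1}{6}\right)\right) = 20 \left(\frac{3}{4} - \frac{3}{8}\right) \frac{2}{3} = 20 \cdot \frac{3}{8} \cdot \frac{2}{3} = \frac{15}{2} \cdot \frac{2}{3} = 5$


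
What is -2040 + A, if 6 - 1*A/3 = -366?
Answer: -924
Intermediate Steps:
A = 1116 (A = 18 - 3*(-366) = 18 + 1098 = 1116)
-2040 + A = -2040 + 1116 = -924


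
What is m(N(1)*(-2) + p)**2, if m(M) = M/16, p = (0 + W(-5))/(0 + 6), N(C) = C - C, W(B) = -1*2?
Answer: 1/2304 ≈ 0.00043403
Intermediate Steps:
W(B) = -2
N(C) = 0
p = -1/3 (p = (0 - 2)/(0 + 6) = -2/6 = -2*1/6 = -1/3 ≈ -0.33333)
m(M) = M/16 (m(M) = M*(1/16) = M/16)
m(N(1)*(-2) + p)**2 = ((0*(-2) - 1/3)/16)**2 = ((0 - 1/3)/16)**2 = ((1/16)*(-1/3))**2 = (-1/48)**2 = 1/2304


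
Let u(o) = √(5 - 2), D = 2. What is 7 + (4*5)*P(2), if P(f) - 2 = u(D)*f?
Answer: 47 + 40*√3 ≈ 116.28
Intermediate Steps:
u(o) = √3
P(f) = 2 + f*√3 (P(f) = 2 + √3*f = 2 + f*√3)
7 + (4*5)*P(2) = 7 + (4*5)*(2 + 2*√3) = 7 + 20*(2 + 2*√3) = 7 + (40 + 40*√3) = 47 + 40*√3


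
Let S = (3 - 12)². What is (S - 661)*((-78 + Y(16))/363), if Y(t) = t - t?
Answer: 15080/121 ≈ 124.63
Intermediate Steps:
Y(t) = 0
S = 81 (S = (-9)² = 81)
(S - 661)*((-78 + Y(16))/363) = (81 - 661)*((-78 + 0)/363) = -(-45240)/363 = -580*(-26/121) = 15080/121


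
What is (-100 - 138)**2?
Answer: 56644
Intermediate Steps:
(-100 - 138)**2 = (-238)**2 = 56644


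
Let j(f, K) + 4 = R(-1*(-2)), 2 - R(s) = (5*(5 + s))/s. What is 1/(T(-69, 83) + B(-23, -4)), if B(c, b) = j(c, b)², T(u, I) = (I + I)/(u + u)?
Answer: 276/104617 ≈ 0.0026382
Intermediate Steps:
R(s) = 2 - (25 + 5*s)/s (R(s) = 2 - 5*(5 + s)/s = 2 - (25 + 5*s)/s)
T(u, I) = I/u (T(u, I) = (2*I)/((2*u)) = (2*I)*(1/(2*u)) = I/u)
j(f, K) = -39/2 (j(f, K) = -4 + (-3 - 25/((-1*(-2)))) = -4 + (-3 - 25/2) = -4 - 31/2 = -39/2)
B(c, b) = 1521/4 (B(c, b) = (-39/2)² = 1521/4)
1/(T(-69, 83) + B(-23, -4)) = 1/(83/(-69) + 1521/4) = 1/(83*(-1/69) + 1521/4) = 1/(-83/69 + 1521/4) = 1/(104617/276) = 276/104617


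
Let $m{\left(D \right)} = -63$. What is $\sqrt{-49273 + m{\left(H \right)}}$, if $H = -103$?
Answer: $2 i \sqrt{12334} \approx 222.12 i$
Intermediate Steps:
$\sqrt{-49273 + m{\left(H \right)}} = \sqrt{-49273 - 63} = \sqrt{-49336} = 2 i \sqrt{12334}$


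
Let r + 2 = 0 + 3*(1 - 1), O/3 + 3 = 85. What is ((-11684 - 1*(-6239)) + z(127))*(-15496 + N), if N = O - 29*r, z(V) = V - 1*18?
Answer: 81064512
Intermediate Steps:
O = 246 (O = -9 + 3*85 = -9 + 255 = 246)
z(V) = -18 + V (z(V) = V - 18 = -18 + V)
r = -2 (r = -2 + (0 + 3*(1 - 1)) = -2 + (0 + 3*0) = -2 + (0 + 0) = -2 + 0 = -2)
N = 304 (N = 246 - 29*(-2) = 246 + 58 = 304)
((-11684 - 1*(-6239)) + z(127))*(-15496 + N) = ((-11684 - 1*(-6239)) + (-18 + 127))*(-15496 + 304) = ((-11684 + 6239) + 109)*(-15192) = (-5445 + 109)*(-15192) = -5336*(-15192) = 81064512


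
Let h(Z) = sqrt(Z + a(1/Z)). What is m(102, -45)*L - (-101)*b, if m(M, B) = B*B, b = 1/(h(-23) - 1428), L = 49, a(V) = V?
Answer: 2326912008603/23450881 - 101*I*sqrt(12190)/46901762 ≈ 99225.0 - 0.00023776*I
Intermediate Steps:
h(Z) = sqrt(Z + 1/Z)
b = 1/(-1428 + I*sqrt(12190)/23) (b = 1/(sqrt(-23 + 1/(-23)) - 1428) = 1/(sqrt(-23 - 1/23) - 1428) = 1/(sqrt(-530/23) - 1428) = 1/(I*sqrt(12190)/23 - 1428) = 1/(-1428 + I*sqrt(12190)/23) ≈ -0.00070027 - 2.354e-6*I)
m(M, B) = B**2
m(102, -45)*L - (-101)*b = (-45)**2*49 - (-101)*(-16422/23450881 - I*sqrt(12190)/46901762) = 2025*49 - (1658622/23450881 + 101*I*sqrt(12190)/46901762) = 99225 + (-1658622/23450881 - 101*I*sqrt(12190)/46901762) = 2326912008603/23450881 - 101*I*sqrt(12190)/46901762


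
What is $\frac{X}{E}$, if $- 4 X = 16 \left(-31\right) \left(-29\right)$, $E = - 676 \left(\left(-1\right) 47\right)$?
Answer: $- \frac{899}{7943} \approx -0.11318$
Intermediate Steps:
$E = 31772$ ($E = \left(-676\right) \left(-47\right) = 31772$)
$X = -3596$ ($X = - \frac{16 \left(-31\right) \left(-29\right)}{4} = - \frac{\left(-496\right) \left(-29\right)}{4} = \left(- \frac{1}{4}\right) 14384 = -3596$)
$\frac{X}{E} = - \frac{3596}{31772} = \left(-3596\right) \frac{1}{31772} = - \frac{899}{7943}$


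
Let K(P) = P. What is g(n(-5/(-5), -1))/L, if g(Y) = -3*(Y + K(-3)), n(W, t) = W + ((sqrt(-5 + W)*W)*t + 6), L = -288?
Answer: 1/24 - I/48 ≈ 0.041667 - 0.020833*I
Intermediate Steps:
n(W, t) = 6 + W + W*t*sqrt(-5 + W) (n(W, t) = W + ((W*sqrt(-5 + W))*t + 6) = W + (W*t*sqrt(-5 + W) + 6) = W + (6 + W*t*sqrt(-5 + W)) = 6 + W + W*t*sqrt(-5 + W))
g(Y) = 9 - 3*Y (g(Y) = -3*(Y - 3) = -3*(-3 + Y) = 9 - 3*Y)
g(n(-5/(-5), -1))/L = (9 - 3*(6 - 5/(-5) - 5/(-5)*(-1)*sqrt(-5 - 5/(-5))))/(-288) = (9 - 3*(6 - 5*(-1/5) - 5*(-1/5)*(-1)*sqrt(-5 - 5*(-1/5))))*(-1/288) = (9 - 3*(6 + 1 + 1*(-1)*sqrt(-5 + 1)))*(-1/288) = (9 - 3*(6 + 1 + 1*(-1)*sqrt(-4)))*(-1/288) = (9 - 3*(6 + 1 + 1*(-1)*(2*I)))*(-1/288) = (9 - 3*(6 + 1 - 2*I))*(-1/288) = (9 - 3*(7 - 2*I))*(-1/288) = (9 + (-21 + 6*I))*(-1/288) = (-12 + 6*I)*(-1/288) = 1/24 - I/48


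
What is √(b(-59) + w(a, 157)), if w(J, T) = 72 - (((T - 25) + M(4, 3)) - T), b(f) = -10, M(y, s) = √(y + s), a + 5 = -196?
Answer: √(87 - √7) ≈ 9.1845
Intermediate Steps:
a = -201 (a = -5 - 196 = -201)
M(y, s) = √(s + y)
w(J, T) = 97 - √7 (w(J, T) = 72 - (((T - 25) + √(3 + 4)) - T) = 72 - (((-25 + T) + √7) - T) = 72 - ((-25 + T + √7) - T) = 72 - (-25 + √7) = 72 + (25 - √7) = 97 - √7)
√(b(-59) + w(a, 157)) = √(-10 + (97 - √7)) = √(87 - √7)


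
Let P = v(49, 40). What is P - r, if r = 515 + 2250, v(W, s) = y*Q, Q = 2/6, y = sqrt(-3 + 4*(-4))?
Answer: -2765 + I*sqrt(19)/3 ≈ -2765.0 + 1.453*I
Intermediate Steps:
y = I*sqrt(19) (y = sqrt(-3 - 16) = sqrt(-19) = I*sqrt(19) ≈ 4.3589*I)
Q = 1/3 (Q = 2*(1/6) = 1/3 ≈ 0.33333)
v(W, s) = I*sqrt(19)/3 (v(W, s) = (I*sqrt(19))*(1/3) = I*sqrt(19)/3)
P = I*sqrt(19)/3 ≈ 1.453*I
r = 2765
P - r = I*sqrt(19)/3 - 1*2765 = I*sqrt(19)/3 - 2765 = -2765 + I*sqrt(19)/3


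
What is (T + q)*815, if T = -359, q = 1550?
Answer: 970665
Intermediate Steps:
(T + q)*815 = (-359 + 1550)*815 = 1191*815 = 970665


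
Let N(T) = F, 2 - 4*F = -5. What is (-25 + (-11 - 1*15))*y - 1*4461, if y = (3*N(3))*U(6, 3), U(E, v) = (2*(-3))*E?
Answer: 5178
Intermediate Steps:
F = 7/4 (F = 1/2 - 1/4*(-5) = 1/2 + 5/4 = 7/4 ≈ 1.7500)
N(T) = 7/4
U(E, v) = -6*E
y = -189 (y = (3*(7/4))*(-6*6) = (21/4)*(-36) = -189)
(-25 + (-11 - 1*15))*y - 1*4461 = (-25 + (-11 - 1*15))*(-189) - 1*4461 = (-25 + (-11 - 15))*(-189) - 4461 = (-25 - 26)*(-189) - 4461 = -51*(-189) - 4461 = 9639 - 4461 = 5178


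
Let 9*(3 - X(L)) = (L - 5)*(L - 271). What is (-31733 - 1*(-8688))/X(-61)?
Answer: 13827/1459 ≈ 9.4770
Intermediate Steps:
X(L) = 3 - (-271 + L)*(-5 + L)/9 (X(L) = 3 - (L - 5)*(L - 271)/9 = 3 - (-5 + L)*(-271 + L)/9 = 3 - (-271 + L)*(-5 + L)/9)
(-31733 - 1*(-8688))/X(-61) = (-31733 - 1*(-8688))/(-1328/9 - ⅑*(-61)² + (92/3)*(-61)) = (-31733 + 8688)/(-1328/9 - ⅑*3721 - 5612/3) = -23045/(-1328/9 - 3721/9 - 5612/3) = -23045/(-7295/3) = -23045*(-3/7295) = 13827/1459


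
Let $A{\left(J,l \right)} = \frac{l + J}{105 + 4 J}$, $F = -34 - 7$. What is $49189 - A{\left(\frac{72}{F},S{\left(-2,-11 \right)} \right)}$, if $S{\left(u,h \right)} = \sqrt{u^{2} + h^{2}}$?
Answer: $\frac{65864095}{1339} - \frac{205 \sqrt{5}}{4017} \approx 49189.0$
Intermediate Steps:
$F = -41$ ($F = -34 - 7 = -41$)
$S{\left(u,h \right)} = \sqrt{h^{2} + u^{2}}$
$A{\left(J,l \right)} = \frac{J + l}{105 + 4 J}$
$49189 - A{\left(\frac{72}{F},S{\left(-2,-11 \right)} \right)} = 49189 - \frac{\frac{72}{-41} + \sqrt{\left(-11\right)^{2} + \left(-2\right)^{2}}}{105 + 4 \frac{72}{-41}} = 49189 - \frac{72 \left(- \frac{1}{41}\right) + \sqrt{121 + 4}}{105 + 4 \cdot 72 \left(- \frac{1}{41}\right)} = 49189 - \frac{- \frac{72}{41} + \sqrt{125}}{105 + 4 \left(- \frac{72}{41}\right)} = 49189 - \frac{- \frac{72}{41} + 5 \sqrt{5}}{105 - \frac{288}{41}} = 49189 - \frac{- \frac{72}{41} + 5 \sqrt{5}}{\frac{4017}{41}} = 49189 - \frac{41 \left(- \frac{72}{41} + 5 \sqrt{5}\right)}{4017} = 49189 - \left(- \frac{24}{1339} + \frac{205 \sqrt{5}}{4017}\right) = 49189 + \left(\frac{24}{1339} - \frac{205 \sqrt{5}}{4017}\right) = \frac{65864095}{1339} - \frac{205 \sqrt{5}}{4017}$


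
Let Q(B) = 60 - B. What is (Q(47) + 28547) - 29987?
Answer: -1427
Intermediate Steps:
(Q(47) + 28547) - 29987 = ((60 - 1*47) + 28547) - 29987 = ((60 - 47) + 28547) - 29987 = (13 + 28547) - 29987 = 28560 - 29987 = -1427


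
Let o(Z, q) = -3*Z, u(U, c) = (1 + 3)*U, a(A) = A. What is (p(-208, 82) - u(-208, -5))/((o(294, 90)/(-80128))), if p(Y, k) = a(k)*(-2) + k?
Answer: 10016000/147 ≈ 68136.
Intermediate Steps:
p(Y, k) = -k (p(Y, k) = k*(-2) + k = -2*k + k = -k)
u(U, c) = 4*U
(p(-208, 82) - u(-208, -5))/((o(294, 90)/(-80128))) = (-1*82 - 4*(-208))/((-3*294/(-80128))) = (-82 - 1*(-832))/((-882*(-1/80128))) = (-82 + 832)/(441/40064) = 750*(40064/441) = 10016000/147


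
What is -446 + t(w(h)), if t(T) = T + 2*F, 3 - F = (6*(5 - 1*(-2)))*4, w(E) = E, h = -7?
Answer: -783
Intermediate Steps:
F = -165 (F = 3 - 6*(5 - 1*(-2))*4 = 3 - 6*(5 + 2)*4 = 3 - 6*7*4 = 3 - 42*4 = 3 - 1*168 = 3 - 168 = -165)
t(T) = -330 + T (t(T) = T + 2*(-165) = T - 330 = -330 + T)
-446 + t(w(h)) = -446 + (-330 - 7) = -446 - 337 = -783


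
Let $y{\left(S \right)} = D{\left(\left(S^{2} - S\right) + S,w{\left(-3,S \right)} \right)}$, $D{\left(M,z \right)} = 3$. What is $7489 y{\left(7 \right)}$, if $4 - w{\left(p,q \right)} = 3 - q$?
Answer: $22467$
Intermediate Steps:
$w{\left(p,q \right)} = 1 + q$ ($w{\left(p,q \right)} = 4 - \left(3 - q\right) = 4 + \left(-3 + q\right) = 1 + q$)
$y{\left(S \right)} = 3$
$7489 y{\left(7 \right)} = 7489 \cdot 3 = 22467$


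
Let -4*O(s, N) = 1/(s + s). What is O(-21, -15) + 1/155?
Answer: 323/26040 ≈ 0.012404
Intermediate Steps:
O(s, N) = -1/(8*s) (O(s, N) = -1/(4*(s + s)) = -1/(2*s)/4 = -1/(8*s))
O(-21, -15) + 1/155 = -⅛/(-21) + 1/155 = -⅛*(-1/21) + 1/155 = 1/168 + 1/155 = 323/26040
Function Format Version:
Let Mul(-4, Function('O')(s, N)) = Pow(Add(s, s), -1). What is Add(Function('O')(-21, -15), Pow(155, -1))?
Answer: Rational(323, 26040) ≈ 0.012404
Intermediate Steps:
Function('O')(s, N) = Mul(Rational(-1, 8), Pow(s, -1)) (Function('O')(s, N) = Mul(Rational(-1, 4), Pow(Add(s, s), -1)) = Mul(Rational(-1, 4), Pow(Mul(2, s), -1)) = Mul(Rational(-1, 4), Mul(Rational(1, 2), Pow(s, -1))) = Mul(Rational(-1, 8), Pow(s, -1)))
Add(Function('O')(-21, -15), Pow(155, -1)) = Add(Mul(Rational(-1, 8), Pow(-21, -1)), Pow(155, -1)) = Add(Mul(Rational(-1, 8), Rational(-1, 21)), Rational(1, 155)) = Add(Rational(1, 168), Rational(1, 155)) = Rational(323, 26040)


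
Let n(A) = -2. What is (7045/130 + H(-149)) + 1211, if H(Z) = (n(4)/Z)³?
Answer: 108814982563/86006674 ≈ 1265.2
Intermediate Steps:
H(Z) = -8/Z³ (H(Z) = (-2/Z)³ = -8/Z³)
(7045/130 + H(-149)) + 1211 = (7045/130 - 8/(-149)³) + 1211 = (7045*(1/130) - 8*(-1/3307949)) + 1211 = (1409/26 + 8/3307949) + 1211 = 4660900349/86006674 + 1211 = 108814982563/86006674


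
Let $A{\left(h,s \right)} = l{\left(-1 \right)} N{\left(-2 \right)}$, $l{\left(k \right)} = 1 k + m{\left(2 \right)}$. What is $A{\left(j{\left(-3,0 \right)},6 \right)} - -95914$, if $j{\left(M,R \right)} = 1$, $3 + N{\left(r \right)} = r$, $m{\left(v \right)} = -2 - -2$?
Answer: $95919$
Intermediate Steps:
$m{\left(v \right)} = 0$ ($m{\left(v \right)} = -2 + 2 = 0$)
$l{\left(k \right)} = k$ ($l{\left(k \right)} = 1 k + 0 = k + 0 = k$)
$N{\left(r \right)} = -3 + r$
$A{\left(h,s \right)} = 5$ ($A{\left(h,s \right)} = - (-3 - 2) = \left(-1\right) \left(-5\right) = 5$)
$A{\left(j{\left(-3,0 \right)},6 \right)} - -95914 = 5 - -95914 = 5 + 95914 = 95919$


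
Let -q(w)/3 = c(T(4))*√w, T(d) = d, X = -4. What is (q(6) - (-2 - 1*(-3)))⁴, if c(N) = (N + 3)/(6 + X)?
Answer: 1766209/4 + 27825*√6 ≈ 5.0971e+5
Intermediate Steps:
c(N) = 3/2 + N/2 (c(N) = (N + 3)/(6 - 4) = (3 + N)/2 = (3 + N)*(½) = 3/2 + N/2)
q(w) = -21*√w/2 (q(w) = -3*(3/2 + (½)*4)*√w = -3*(3/2 + 2)*√w = -21*√w/2)
(q(6) - (-2 - 1*(-3)))⁴ = (-21*√6/2 - (-2 - 1*(-3)))⁴ = (-21*√6/2 - (-2 + 3))⁴ = (-21*√6/2 - 1*1)⁴ = (-21*√6/2 - 1)⁴ = (-1 - 21*√6/2)⁴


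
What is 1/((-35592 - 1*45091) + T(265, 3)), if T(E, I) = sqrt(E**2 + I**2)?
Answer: -80683/6509676255 - sqrt(70234)/6509676255 ≈ -1.2435e-5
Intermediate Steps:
1/((-35592 - 1*45091) + T(265, 3)) = 1/((-35592 - 1*45091) + sqrt(265**2 + 3**2)) = 1/((-35592 - 45091) + sqrt(70225 + 9)) = 1/(-80683 + sqrt(70234))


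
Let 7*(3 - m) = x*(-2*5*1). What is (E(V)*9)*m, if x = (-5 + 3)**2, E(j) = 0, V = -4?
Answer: 0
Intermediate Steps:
x = 4 (x = (-2)**2 = 4)
m = 61/7 (m = 3 - 4*-2*5*1/7 = 3 - 4*(-10*1)/7 = 3 - 4*(-10)/7 = 3 - 1/7*(-40) = 3 + 40/7 = 61/7 ≈ 8.7143)
(E(V)*9)*m = (0*9)*(61/7) = 0*(61/7) = 0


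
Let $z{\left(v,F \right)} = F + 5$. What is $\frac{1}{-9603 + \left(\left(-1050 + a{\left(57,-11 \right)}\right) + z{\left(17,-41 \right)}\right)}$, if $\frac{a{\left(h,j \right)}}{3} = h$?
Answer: $- \frac{1}{10518} \approx -9.5075 \cdot 10^{-5}$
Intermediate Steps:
$a{\left(h,j \right)} = 3 h$
$z{\left(v,F \right)} = 5 + F$
$\frac{1}{-9603 + \left(\left(-1050 + a{\left(57,-11 \right)}\right) + z{\left(17,-41 \right)}\right)} = \frac{1}{-9603 + \left(\left(-1050 + 3 \cdot 57\right) + \left(5 - 41\right)\right)} = \frac{1}{-9603 + \left(\left(-1050 + 171\right) - 36\right)} = \frac{1}{-9603 - 915} = \frac{1}{-10518} = - \frac{1}{10518}$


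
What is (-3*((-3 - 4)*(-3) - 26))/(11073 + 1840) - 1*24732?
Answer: -319364301/12913 ≈ -24732.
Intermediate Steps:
(-3*((-3 - 4)*(-3) - 26))/(11073 + 1840) - 1*24732 = -3*(-7*(-3) - 26)/12913 - 24732 = -3*(21 - 26)*(1/12913) - 24732 = -3*(-5)*(1/12913) - 24732 = 15*(1/12913) - 24732 = 15/12913 - 24732 = -319364301/12913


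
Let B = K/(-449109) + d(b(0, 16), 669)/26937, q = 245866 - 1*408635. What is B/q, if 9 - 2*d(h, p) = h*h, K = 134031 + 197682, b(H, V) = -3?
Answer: 36857/8122335869 ≈ 4.5377e-6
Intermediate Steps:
K = 331713
d(h, p) = 9/2 - h²/2 (d(h, p) = 9/2 - h*h/2 = 9/2 - h²/2)
q = -162769 (q = 245866 - 408635 = -162769)
B = -36857/49901 (B = 331713/(-449109) + (9/2 - ½*(-3)²)/26937 = 331713*(-1/449109) + (9/2 - ½*9)*(1/26937) = -36857/49901 + (9/2 - 9/2)*(1/26937) = -36857/49901 + 0*(1/26937) = -36857/49901 + 0 = -36857/49901 ≈ -0.73860)
B/q = -36857/49901/(-162769) = -36857/49901*(-1/162769) = 36857/8122335869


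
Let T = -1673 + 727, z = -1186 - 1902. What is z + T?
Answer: -4034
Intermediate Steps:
z = -3088
T = -946
z + T = -3088 - 946 = -4034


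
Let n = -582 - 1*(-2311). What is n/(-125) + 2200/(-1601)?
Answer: -3043129/200125 ≈ -15.206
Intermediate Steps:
n = 1729 (n = -582 + 2311 = 1729)
n/(-125) + 2200/(-1601) = 1729/(-125) + 2200/(-1601) = 1729*(-1/125) + 2200*(-1/1601) = -1729/125 - 2200/1601 = -3043129/200125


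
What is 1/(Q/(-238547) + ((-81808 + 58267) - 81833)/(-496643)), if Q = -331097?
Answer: 118472697721/189573658949 ≈ 0.62494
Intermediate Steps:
1/(Q/(-238547) + ((-81808 + 58267) - 81833)/(-496643)) = 1/(-331097/(-238547) + ((-81808 + 58267) - 81833)/(-496643)) = 1/(-331097*(-1/238547) + (-23541 - 81833)*(-1/496643)) = 1/(331097/238547 - 105374*(-1/496643)) = 1/(331097/238547 + 105374/496643) = 1/(189573658949/118472697721) = 118472697721/189573658949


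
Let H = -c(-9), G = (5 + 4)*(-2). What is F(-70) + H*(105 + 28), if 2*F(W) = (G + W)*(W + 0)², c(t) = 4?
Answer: -216132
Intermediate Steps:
G = -18 (G = 9*(-2) = -18)
F(W) = W²*(-18 + W)/2 (F(W) = ((-18 + W)*(W + 0)²)/2 = ((-18 + W)*W²)/2 = (W²*(-18 + W))/2 = W²*(-18 + W)/2)
H = -4 (H = -1*4 = -4)
F(-70) + H*(105 + 28) = (½)*(-70)²*(-18 - 70) - 4*(105 + 28) = (½)*4900*(-88) - 4*133 = -215600 - 532 = -216132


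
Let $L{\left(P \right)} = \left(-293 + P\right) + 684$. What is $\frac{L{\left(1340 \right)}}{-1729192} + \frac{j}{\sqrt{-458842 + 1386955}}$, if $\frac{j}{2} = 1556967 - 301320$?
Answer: $- \frac{1731}{1729192} + \frac{837098 \sqrt{928113}}{309371} \approx 2606.7$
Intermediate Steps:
$L{\left(P \right)} = 391 + P$
$j = 2511294$ ($j = 2 \left(1556967 - 301320\right) = 2 \cdot 1255647 = 2511294$)
$\frac{L{\left(1340 \right)}}{-1729192} + \frac{j}{\sqrt{-458842 + 1386955}} = \frac{391 + 1340}{-1729192} + \frac{2511294}{\sqrt{-458842 + 1386955}} = 1731 \left(- \frac{1}{1729192}\right) + \frac{2511294}{\sqrt{928113}} = - \frac{1731}{1729192} + 2511294 \frac{\sqrt{928113}}{928113} = - \frac{1731}{1729192} + \frac{837098 \sqrt{928113}}{309371}$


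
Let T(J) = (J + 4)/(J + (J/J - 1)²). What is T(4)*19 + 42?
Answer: 80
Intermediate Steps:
T(J) = (4 + J)/J (T(J) = (4 + J)/(J + (1 - 1)²) = (4 + J)/(J + 0²) = (4 + J)/(J + 0) = (4 + J)/J)
T(4)*19 + 42 = ((4 + 4)/4)*19 + 42 = ((¼)*8)*19 + 42 = 2*19 + 42 = 38 + 42 = 80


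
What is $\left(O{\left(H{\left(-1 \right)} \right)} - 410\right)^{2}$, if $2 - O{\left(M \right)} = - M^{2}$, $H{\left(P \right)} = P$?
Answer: $165649$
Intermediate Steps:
$O{\left(M \right)} = 2 + M^{2}$ ($O{\left(M \right)} = 2 - - M^{2} = 2 + M^{2}$)
$\left(O{\left(H{\left(-1 \right)} \right)} - 410\right)^{2} = \left(\left(2 + \left(-1\right)^{2}\right) - 410\right)^{2} = \left(\left(2 + 1\right) - 410\right)^{2} = \left(3 - 410\right)^{2} = \left(-407\right)^{2} = 165649$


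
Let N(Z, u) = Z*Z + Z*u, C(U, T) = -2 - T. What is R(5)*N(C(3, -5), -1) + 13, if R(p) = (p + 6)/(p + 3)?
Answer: 85/4 ≈ 21.250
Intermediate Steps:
N(Z, u) = Z² + Z*u
R(p) = (6 + p)/(3 + p)
R(5)*N(C(3, -5), -1) + 13 = ((6 + 5)/(3 + 5))*((-2 - 1*(-5))*((-2 - 1*(-5)) - 1)) + 13 = (11/8)*((-2 + 5)*((-2 + 5) - 1)) + 13 = ((⅛)*11)*(3*(3 - 1)) + 13 = 11*(3*2)/8 + 13 = (11/8)*6 + 13 = 33/4 + 13 = 85/4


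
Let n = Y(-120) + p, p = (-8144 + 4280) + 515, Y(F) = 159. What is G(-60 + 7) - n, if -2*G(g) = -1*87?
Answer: 6467/2 ≈ 3233.5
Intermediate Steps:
p = -3349 (p = -3864 + 515 = -3349)
n = -3190 (n = 159 - 3349 = -3190)
G(g) = 87/2 (G(g) = -(-1)*87/2 = -½*(-87) = 87/2)
G(-60 + 7) - n = 87/2 - 1*(-3190) = 87/2 + 3190 = 6467/2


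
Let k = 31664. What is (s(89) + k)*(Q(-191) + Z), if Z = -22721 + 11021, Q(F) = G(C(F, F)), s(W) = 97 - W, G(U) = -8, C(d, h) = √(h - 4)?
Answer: -370815776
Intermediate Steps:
C(d, h) = √(-4 + h)
Q(F) = -8
Z = -11700
(s(89) + k)*(Q(-191) + Z) = ((97 - 1*89) + 31664)*(-8 - 11700) = ((97 - 89) + 31664)*(-11708) = (8 + 31664)*(-11708) = 31672*(-11708) = -370815776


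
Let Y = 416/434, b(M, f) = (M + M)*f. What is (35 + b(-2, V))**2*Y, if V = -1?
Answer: 316368/217 ≈ 1457.9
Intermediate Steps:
b(M, f) = 2*M*f (b(M, f) = (2*M)*f = 2*M*f)
Y = 208/217 (Y = 416*(1/434) = 208/217 ≈ 0.95853)
(35 + b(-2, V))**2*Y = (35 + 2*(-2)*(-1))**2*(208/217) = (35 + 4)**2*(208/217) = 39**2*(208/217) = 1521*(208/217) = 316368/217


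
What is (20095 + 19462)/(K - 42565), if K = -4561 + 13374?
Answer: -39557/33752 ≈ -1.1720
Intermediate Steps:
K = 8813
(20095 + 19462)/(K - 42565) = (20095 + 19462)/(8813 - 42565) = 39557/(-33752) = 39557*(-1/33752) = -39557/33752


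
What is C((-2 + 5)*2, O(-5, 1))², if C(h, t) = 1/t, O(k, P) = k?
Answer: 1/25 ≈ 0.040000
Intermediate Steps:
C((-2 + 5)*2, O(-5, 1))² = (1/(-5))² = (-⅕)² = 1/25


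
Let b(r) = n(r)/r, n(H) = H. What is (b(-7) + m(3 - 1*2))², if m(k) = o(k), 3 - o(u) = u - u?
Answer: 16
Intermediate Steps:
o(u) = 3 (o(u) = 3 - (u - u) = 3 - 1*0 = 3 + 0 = 3)
m(k) = 3
b(r) = 1 (b(r) = r/r = 1)
(b(-7) + m(3 - 1*2))² = (1 + 3)² = 4² = 16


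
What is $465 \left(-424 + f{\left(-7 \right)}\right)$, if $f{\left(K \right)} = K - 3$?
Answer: $-201810$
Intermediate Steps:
$f{\left(K \right)} = -3 + K$ ($f{\left(K \right)} = K - 3 = -3 + K$)
$465 \left(-424 + f{\left(-7 \right)}\right) = 465 \left(-424 - 10\right) = 465 \left(-434\right) = -201810$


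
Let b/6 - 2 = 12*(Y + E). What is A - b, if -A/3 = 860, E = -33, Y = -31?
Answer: 2016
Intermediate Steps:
A = -2580 (A = -3*860 = -2580)
b = -4596 (b = 12 + 6*(12*(-31 - 33)) = 12 + 6*(12*(-64)) = 12 + 6*(-768) = 12 - 4608 = -4596)
A - b = -2580 - 1*(-4596) = -2580 + 4596 = 2016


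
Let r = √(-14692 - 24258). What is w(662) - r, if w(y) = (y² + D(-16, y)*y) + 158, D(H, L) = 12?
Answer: 446346 - 5*I*√1558 ≈ 4.4635e+5 - 197.36*I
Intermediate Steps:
r = 5*I*√1558 (r = √(-38950) = 5*I*√1558 ≈ 197.36*I)
w(y) = 158 + y² + 12*y (w(y) = (y² + 12*y) + 158 = 158 + y² + 12*y)
w(662) - r = (158 + 662² + 12*662) - 5*I*√1558 = (158 + 438244 + 7944) - 5*I*√1558 = 446346 - 5*I*√1558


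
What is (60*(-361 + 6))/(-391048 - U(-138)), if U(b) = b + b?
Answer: 5325/97693 ≈ 0.054507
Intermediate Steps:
U(b) = 2*b
(60*(-361 + 6))/(-391048 - U(-138)) = (60*(-361 + 6))/(-391048 - 2*(-138)) = (60*(-355))/(-391048 - 1*(-276)) = -21300/(-391048 + 276) = -21300/(-390772) = -21300*(-1/390772) = 5325/97693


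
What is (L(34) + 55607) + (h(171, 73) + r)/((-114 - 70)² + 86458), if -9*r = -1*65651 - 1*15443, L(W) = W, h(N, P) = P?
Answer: 60249603217/1082826 ≈ 55641.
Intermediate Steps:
r = 81094/9 (r = -(-1*65651 - 1*15443)/9 = -(-65651 - 15443)/9 = -⅑*(-81094) = 81094/9 ≈ 9010.4)
(L(34) + 55607) + (h(171, 73) + r)/((-114 - 70)² + 86458) = (34 + 55607) + (73 + 81094/9)/((-114 - 70)² + 86458) = 55641 + 81751/(9*((-184)² + 86458)) = 55641 + 81751/(9*(33856 + 86458)) = 55641 + (81751/9)/120314 = 55641 + (81751/9)*(1/120314) = 55641 + 81751/1082826 = 60249603217/1082826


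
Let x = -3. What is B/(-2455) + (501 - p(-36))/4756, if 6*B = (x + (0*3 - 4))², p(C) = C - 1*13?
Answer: 983557/8756985 ≈ 0.11232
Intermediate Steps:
p(C) = -13 + C (p(C) = C - 13 = -13 + C)
B = 49/6 (B = (-3 + (0*3 - 4))²/6 = (-3 + (0 - 4))²/6 = (-3 - 4)²/6 = (⅙)*(-7)² = (⅙)*49 = 49/6 ≈ 8.1667)
B/(-2455) + (501 - p(-36))/4756 = (49/6)/(-2455) + (501 - (-13 - 36))/4756 = (49/6)*(-1/2455) + (501 - 1*(-49))*(1/4756) = -49/14730 + (501 + 49)*(1/4756) = -49/14730 + 550*(1/4756) = -49/14730 + 275/2378 = 983557/8756985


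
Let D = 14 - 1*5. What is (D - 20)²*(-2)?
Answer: -242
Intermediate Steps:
D = 9 (D = 14 - 5 = 9)
(D - 20)²*(-2) = (9 - 20)²*(-2) = (-11)²*(-2) = 121*(-2) = -242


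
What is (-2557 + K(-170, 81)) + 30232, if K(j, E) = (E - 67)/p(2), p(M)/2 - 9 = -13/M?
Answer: 138389/5 ≈ 27678.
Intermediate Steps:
p(M) = 18 - 26/M (p(M) = 18 + 2*(-13/M) = 18 - 26/M)
K(j, E) = -67/5 + E/5 (K(j, E) = (E - 67)/(18 - 26/2) = (-67 + E)/(18 - 26*½) = (-67 + E)/(18 - 13) = (-67 + E)/5 = (-67 + E)*(⅕) = -67/5 + E/5)
(-2557 + K(-170, 81)) + 30232 = (-2557 + (-67/5 + (⅕)*81)) + 30232 = (-2557 + (-67/5 + 81/5)) + 30232 = (-2557 + 14/5) + 30232 = -12771/5 + 30232 = 138389/5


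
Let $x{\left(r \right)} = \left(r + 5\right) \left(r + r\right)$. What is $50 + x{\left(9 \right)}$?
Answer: $302$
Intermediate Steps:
$x{\left(r \right)} = 2 r \left(5 + r\right)$ ($x{\left(r \right)} = \left(5 + r\right) 2 r = 2 r \left(5 + r\right)$)
$50 + x{\left(9 \right)} = 50 + 2 \cdot 9 \left(5 + 9\right) = 50 + 2 \cdot 9 \cdot 14 = 50 + 252 = 302$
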